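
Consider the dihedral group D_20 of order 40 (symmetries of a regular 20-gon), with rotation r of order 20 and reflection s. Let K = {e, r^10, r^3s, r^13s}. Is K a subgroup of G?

|K| = 4 divides |G| = 40, consistent with Lagrange.
K contains the identity, every element's inverse is in K, and K is closed under ·: it is a subgroup.

Yes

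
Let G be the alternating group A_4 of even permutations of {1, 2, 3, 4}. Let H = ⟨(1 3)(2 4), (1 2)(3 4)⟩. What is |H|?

|⟨(1 3)(2 4)⟩| = 2 and |⟨(1 2)(3 4)⟩| = 2, so |H| is a multiple of lcm(2, 2) = 2 and divides |G| = 12.
Closing under the operation: H = {e, (1 2)(3 4), (1 3)(2 4), (1 4)(2 3)}, so |H| = 4.

4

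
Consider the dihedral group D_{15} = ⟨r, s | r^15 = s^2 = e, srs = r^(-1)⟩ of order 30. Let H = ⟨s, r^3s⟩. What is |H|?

|⟨s⟩| = 2 and |⟨r^3s⟩| = 2, so |H| is a multiple of lcm(2, 2) = 2 and divides |G| = 30.
Closing under the operation: H = {e, r^3, r^6, r^9, r^12, s, r^3s, r^6s, r^9s, r^12s}, so |H| = 10.

10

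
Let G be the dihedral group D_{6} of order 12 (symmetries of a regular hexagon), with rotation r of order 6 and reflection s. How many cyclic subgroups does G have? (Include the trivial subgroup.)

10

Each element a generates a cyclic subgroup ⟨a⟩; distinct elements may generate the same one (a cyclic group of order d has φ(d) generators).
Cyclic subgroups by order — order 1: 1; order 2: 7; order 3: 1; order 6: 1.
Total: 10.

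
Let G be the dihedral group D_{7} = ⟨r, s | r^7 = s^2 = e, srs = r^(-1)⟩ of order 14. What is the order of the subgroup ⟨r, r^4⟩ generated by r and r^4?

|⟨r⟩| = 7 and |⟨r^4⟩| = 7, so |H| is a multiple of lcm(7, 7) = 7 and divides |G| = 14.
Closing under the operation: H = {e, r, r^2, r^3, r^4, r^5, r^6}, so |H| = 7.

7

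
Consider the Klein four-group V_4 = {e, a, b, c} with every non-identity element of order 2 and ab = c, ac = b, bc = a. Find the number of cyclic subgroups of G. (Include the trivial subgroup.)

Group the elements of G by the cyclic subgroup they generate; each cyclic subgroup of order d accounts for φ(d) elements.
Cyclic subgroups by order — order 1: 1; order 2: 3.
Total: 4.

4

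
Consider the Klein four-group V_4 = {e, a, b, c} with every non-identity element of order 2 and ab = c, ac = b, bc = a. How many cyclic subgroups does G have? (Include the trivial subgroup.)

Group the elements of G by the cyclic subgroup they generate; each cyclic subgroup of order d accounts for φ(d) elements.
Cyclic subgroups by order — order 1: 1; order 2: 3.
Total: 4.

4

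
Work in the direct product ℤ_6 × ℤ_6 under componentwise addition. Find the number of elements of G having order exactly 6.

24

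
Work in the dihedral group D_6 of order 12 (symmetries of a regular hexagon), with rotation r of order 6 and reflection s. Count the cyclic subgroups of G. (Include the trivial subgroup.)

10

A cyclic subgroup of order d is generated by each of its φ(d) elements of order d, so the cyclic subgroups of order d number (#elements of order d)/φ(d).
Cyclic subgroups by order — order 1: 1; order 2: 7; order 3: 1; order 6: 1.
Total: 10.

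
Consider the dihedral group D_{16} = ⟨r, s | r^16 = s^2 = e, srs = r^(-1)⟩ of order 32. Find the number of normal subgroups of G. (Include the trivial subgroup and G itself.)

G has 36 subgroups. Checking conjugation-invariance by order — order 1: 1/1 normal; order 2: 1/17 normal; order 4: 1/9 normal; order 8: 1/5 normal; order 16: 3/3 normal; order 32: 1/1 normal.
Total normal subgroups: 8.

8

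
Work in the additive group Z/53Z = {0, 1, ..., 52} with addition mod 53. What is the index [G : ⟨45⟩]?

1

|⟨45⟩| = 53 and |G| = 53.
By Lagrange, [G : H] = |G|/|H| = 53/53 = 1.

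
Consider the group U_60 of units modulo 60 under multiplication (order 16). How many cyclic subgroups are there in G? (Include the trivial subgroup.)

12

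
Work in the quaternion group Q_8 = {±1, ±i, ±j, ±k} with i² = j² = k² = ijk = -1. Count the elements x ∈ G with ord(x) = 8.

0

No element of G has order 8 (even though 8 | 8).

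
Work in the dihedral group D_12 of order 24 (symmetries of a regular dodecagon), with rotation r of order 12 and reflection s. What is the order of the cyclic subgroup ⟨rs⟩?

Computing powers of rs: the smallest k with (rs)^k = e is k = 2.

2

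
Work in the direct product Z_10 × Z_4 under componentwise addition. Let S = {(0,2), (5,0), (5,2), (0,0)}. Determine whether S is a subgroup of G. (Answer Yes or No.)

Yes

|S| = 4 divides |G| = 40, consistent with Lagrange.
S contains the identity, every element's inverse is in S, and S is closed under +: it is a subgroup.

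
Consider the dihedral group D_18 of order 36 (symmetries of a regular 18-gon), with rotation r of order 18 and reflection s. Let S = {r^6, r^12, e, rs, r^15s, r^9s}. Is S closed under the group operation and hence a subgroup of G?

No

Closure fails: rs · r^6 = r^13s ∉ S. So S is not a subgroup.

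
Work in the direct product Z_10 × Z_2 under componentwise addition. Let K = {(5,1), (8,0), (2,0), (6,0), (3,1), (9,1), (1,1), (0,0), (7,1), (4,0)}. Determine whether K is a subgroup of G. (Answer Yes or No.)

Yes

|K| = 10 divides |G| = 20, consistent with Lagrange.
K contains the identity, every element's inverse is in K, and K is closed under +: it is a subgroup.
In fact K = ⟨(7,1)⟩.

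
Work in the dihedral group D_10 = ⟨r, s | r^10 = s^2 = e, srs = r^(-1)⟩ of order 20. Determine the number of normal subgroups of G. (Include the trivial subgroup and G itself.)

7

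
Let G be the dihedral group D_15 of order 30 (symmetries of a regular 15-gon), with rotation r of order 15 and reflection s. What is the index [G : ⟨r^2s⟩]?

15

|⟨r^2s⟩| = 2 and |G| = 30.
By Lagrange, [G : H] = |G|/|H| = 30/2 = 15.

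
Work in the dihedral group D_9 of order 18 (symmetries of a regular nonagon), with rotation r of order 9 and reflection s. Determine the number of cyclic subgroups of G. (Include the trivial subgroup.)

Each element a generates a cyclic subgroup ⟨a⟩; distinct elements may generate the same one (a cyclic group of order d has φ(d) generators).
Cyclic subgroups by order — order 1: 1; order 2: 9; order 3: 1; order 9: 1.
Total: 12.

12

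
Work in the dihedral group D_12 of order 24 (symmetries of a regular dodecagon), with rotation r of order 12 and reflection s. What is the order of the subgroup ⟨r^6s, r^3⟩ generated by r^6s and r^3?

|⟨r^6s⟩| = 2 and |⟨r^3⟩| = 4, so |H| is a multiple of lcm(2, 4) = 4 and divides |G| = 24.
Closing under the operation: H = {e, r^3, r^6, r^9, s, r^3s, r^6s, r^9s}, so |H| = 8.

8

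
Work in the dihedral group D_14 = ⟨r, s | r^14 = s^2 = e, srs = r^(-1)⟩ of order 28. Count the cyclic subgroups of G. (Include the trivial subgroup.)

18

Group the elements of G by the cyclic subgroup they generate; each cyclic subgroup of order d accounts for φ(d) elements.
Cyclic subgroups by order — order 1: 1; order 2: 15; order 7: 1; order 14: 1.
Total: 18.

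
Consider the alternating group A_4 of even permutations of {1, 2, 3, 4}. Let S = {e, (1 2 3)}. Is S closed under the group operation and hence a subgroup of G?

No

(1 2 3) ∈ S but its inverse (1 3 2) ∉ S, so S is not a subgroup.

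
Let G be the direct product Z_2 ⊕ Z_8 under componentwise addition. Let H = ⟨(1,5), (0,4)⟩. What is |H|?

|⟨(1,5)⟩| = 8 and |⟨(0,4)⟩| = 2, so |H| is a multiple of lcm(8, 2) = 8 and divides |G| = 16.
Closing under the operation: H = {(0,0), (0,2), (0,4), (0,6), (1,1), (1,3), (1,5), (1,7)}, so |H| = 8.

8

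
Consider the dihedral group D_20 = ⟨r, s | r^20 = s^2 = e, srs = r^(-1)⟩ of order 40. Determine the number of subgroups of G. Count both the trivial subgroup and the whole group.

|G| = 40, so by Lagrange every subgroup order divides 40. Divisors: 1, 2, 4, 5, 8, 10, 20, 40.
Subgroups by order — order 1: 1; order 2: 21; order 4: 11; order 5: 1; order 8: 5; order 10: 5; order 20: 3; order 40: 1.
Total: 1 + 21 + 11 + 1 + 5 + 5 + 3 + 1 = 48.

48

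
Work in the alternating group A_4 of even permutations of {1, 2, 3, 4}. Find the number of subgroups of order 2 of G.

|G| = 12 and 2 | 12, so subgroups of order 2 are possible by Lagrange.
The subgroups of order 2 are: {e, (1 2)(3 4)}; {e, (1 3)(2 4)}; {e, (1 4)(2 3)}.
So G has 3 subgroups of order 2.

3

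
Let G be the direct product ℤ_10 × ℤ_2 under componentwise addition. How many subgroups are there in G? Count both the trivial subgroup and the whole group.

|G| = 20, so by Lagrange every subgroup order divides 20. Divisors: 1, 2, 4, 5, 10, 20.
Subgroups by order — order 1: 1; order 2: 3; order 4: 1; order 5: 1; order 10: 3; order 20: 1.
Total: 1 + 3 + 1 + 1 + 3 + 1 = 10.

10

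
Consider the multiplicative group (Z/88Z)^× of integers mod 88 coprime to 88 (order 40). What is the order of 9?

5

Compute successive powers of 9 mod 88: 9, 81, 25, 49, 1; 9^5 ≡ 1 (mod 88).
So |⟨9⟩| = 5.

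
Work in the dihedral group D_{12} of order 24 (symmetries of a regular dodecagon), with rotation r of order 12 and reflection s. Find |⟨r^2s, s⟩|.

12

|⟨r^2s⟩| = 2 and |⟨s⟩| = 2, so |H| is a multiple of lcm(2, 2) = 2 and divides |G| = 24.
Closing under the operation: H = {e, r^2, r^4, r^6, r^8, r^10, s, r^2s, r^4s, r^6s, r^8s, r^10s}, so |H| = 12.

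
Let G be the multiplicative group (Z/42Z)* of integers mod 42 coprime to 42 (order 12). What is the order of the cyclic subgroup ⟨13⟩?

2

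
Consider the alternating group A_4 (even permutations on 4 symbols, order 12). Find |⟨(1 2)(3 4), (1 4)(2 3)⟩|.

4

|⟨(1 2)(3 4)⟩| = 2 and |⟨(1 4)(2 3)⟩| = 2, so |H| is a multiple of lcm(2, 2) = 2 and divides |G| = 12.
Closing under the operation: H = {e, (1 2)(3 4), (1 3)(2 4), (1 4)(2 3)}, so |H| = 4.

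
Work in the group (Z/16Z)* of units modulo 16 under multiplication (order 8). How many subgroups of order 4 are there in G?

|G| = 8 and 4 | 8, so subgroups of order 4 are possible by Lagrange.
The subgroups of order 4 are: {1, 3, 9, 11}; {1, 5, 9, 13}; {1, 7, 9, 15}.
So G has 3 subgroups of order 4.

3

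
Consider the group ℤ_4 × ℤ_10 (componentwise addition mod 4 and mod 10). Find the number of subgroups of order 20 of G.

|G| = 40 and 20 | 40, so subgroups of order 20 are possible by Lagrange.
The subgroups of order 20 are: {(0,0), (0,1), (0,2), (0,3), (0,4), (0,5), (0,6), (0,7), (0,8), (0,9), (2,0), (2,1), (2,2), (2,3), (2,4), (2,5), (2,6), (2,7), (2,8), (2,9)}; {(0,0), (0,2), (0,4), (0,6), (0,8), (1,0), (1,2), (1,4), (1,6), (1,8), (2,0), (2,2), (2,4), (2,6), (2,8), (3,0), (3,2), (3,4), (3,6), (3,8)}; {(0,0), (0,2), (0,4), (0,6), (0,8), (1,1), (1,3), (1,5), (1,7), (1,9), (2,0), (2,2), (2,4), (2,6), (2,8), (3,1), (3,3), (3,5), (3,7), (3,9)}.
So G has 3 subgroups of order 20.

3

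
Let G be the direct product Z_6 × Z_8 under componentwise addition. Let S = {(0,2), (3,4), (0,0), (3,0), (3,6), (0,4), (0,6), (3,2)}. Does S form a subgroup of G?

|S| = 8 divides |G| = 48, consistent with Lagrange.
S contains the identity, every element's inverse is in S, and S is closed under +: it is a subgroup.

Yes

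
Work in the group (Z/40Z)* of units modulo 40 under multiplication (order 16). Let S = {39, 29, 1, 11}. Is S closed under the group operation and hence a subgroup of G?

Yes

|S| = 4 divides |G| = 16, consistent with Lagrange.
S contains the identity, every element's inverse is in S, and S is closed under ·: it is a subgroup.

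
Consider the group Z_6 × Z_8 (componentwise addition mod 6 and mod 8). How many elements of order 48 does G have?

An element (a,b) has order lcm(ord(a), ord(b)); count pairs with lcm equal to 48.
Enumerating gives 0 such elements.

0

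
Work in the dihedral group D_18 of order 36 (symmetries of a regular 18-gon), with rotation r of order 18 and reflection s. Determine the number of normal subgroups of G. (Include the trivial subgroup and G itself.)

9

G has 45 subgroups. Checking conjugation-invariance by order — order 1: 1/1 normal; order 2: 1/19 normal; order 3: 1/1 normal; order 4: 0/9 normal; order 6: 1/7 normal; order 9: 1/1 normal; order 12: 0/3 normal; order 18: 3/3 normal; order 36: 1/1 normal.
Total normal subgroups: 9.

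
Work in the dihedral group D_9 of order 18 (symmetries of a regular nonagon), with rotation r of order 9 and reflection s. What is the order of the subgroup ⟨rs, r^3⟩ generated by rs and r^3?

6

|⟨rs⟩| = 2 and |⟨r^3⟩| = 3, so |H| is a multiple of lcm(2, 3) = 6 and divides |G| = 18.
Closing under the operation: H = {e, r^3, r^6, rs, r^4s, r^7s}, so |H| = 6.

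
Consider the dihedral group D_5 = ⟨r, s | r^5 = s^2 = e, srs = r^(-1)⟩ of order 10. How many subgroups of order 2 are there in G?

|G| = 10 and 2 | 10, so subgroups of order 2 are possible by Lagrange.
The subgroups of order 2 are: {e, r^2s}; {e, r^3s}; {e, r^4s}; {e, rs}; … (5 in all).
So G has 5 subgroups of order 2.

5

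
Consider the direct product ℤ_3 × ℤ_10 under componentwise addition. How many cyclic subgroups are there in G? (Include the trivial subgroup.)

8

A cyclic subgroup of order d is generated by each of its φ(d) elements of order d, so the cyclic subgroups of order d number (#elements of order d)/φ(d).
Cyclic subgroups by order — order 1: 1; order 2: 1; order 3: 1; order 5: 1; order 6: 1; order 10: 1; order 15: 1; order 30: 1.
Total: 8.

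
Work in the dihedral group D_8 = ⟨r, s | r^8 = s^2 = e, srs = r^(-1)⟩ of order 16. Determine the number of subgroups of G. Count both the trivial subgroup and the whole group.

19

|G| = 16, so by Lagrange every subgroup order divides 16. Divisors: 1, 2, 4, 8, 16.
Subgroups by order — order 1: 1; order 2: 9; order 4: 5; order 8: 3; order 16: 1.
Total: 1 + 9 + 5 + 3 + 1 = 19.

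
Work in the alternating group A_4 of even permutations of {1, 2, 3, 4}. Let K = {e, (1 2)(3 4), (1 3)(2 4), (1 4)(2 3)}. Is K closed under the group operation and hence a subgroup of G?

Yes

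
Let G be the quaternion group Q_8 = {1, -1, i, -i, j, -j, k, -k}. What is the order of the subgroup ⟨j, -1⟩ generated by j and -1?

4

|⟨j⟩| = 4 and |⟨-1⟩| = 2, so |H| is a multiple of lcm(4, 2) = 4 and divides |G| = 8.
Closing under the operation: H = {1, -1, j, -j}, so |H| = 4.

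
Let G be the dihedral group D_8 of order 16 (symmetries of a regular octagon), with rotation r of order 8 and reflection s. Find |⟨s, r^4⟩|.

4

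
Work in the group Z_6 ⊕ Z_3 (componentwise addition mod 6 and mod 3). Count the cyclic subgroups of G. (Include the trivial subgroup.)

10

Each element a generates a cyclic subgroup ⟨a⟩; distinct elements may generate the same one (a cyclic group of order d has φ(d) generators).
Cyclic subgroups by order — order 1: 1; order 2: 1; order 3: 4; order 6: 4.
Total: 10.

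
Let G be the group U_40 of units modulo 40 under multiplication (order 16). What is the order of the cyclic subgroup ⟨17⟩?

4

Compute successive powers of 17 mod 40: 17, 9, 33, 1; 17^4 ≡ 1 (mod 40).
So |⟨17⟩| = 4.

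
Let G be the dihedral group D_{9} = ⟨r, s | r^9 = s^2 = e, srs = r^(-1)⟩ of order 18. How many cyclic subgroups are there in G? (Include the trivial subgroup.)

12

Each element a generates a cyclic subgroup ⟨a⟩; distinct elements may generate the same one (a cyclic group of order d has φ(d) generators).
Cyclic subgroups by order — order 1: 1; order 2: 9; order 3: 1; order 9: 1.
Total: 12.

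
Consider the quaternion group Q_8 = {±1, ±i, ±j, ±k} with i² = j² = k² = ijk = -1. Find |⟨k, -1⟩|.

|⟨k⟩| = 4 and |⟨-1⟩| = 2, so |H| is a multiple of lcm(4, 2) = 4 and divides |G| = 8.
Closing under the operation: H = {1, -1, k, -k}, so |H| = 4.

4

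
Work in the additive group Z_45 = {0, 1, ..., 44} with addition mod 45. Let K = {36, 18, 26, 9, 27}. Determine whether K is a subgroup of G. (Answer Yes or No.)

No

The identity 0 ∉ K, so K is not a subgroup.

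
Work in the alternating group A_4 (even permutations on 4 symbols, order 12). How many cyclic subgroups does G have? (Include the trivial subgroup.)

A cyclic subgroup of order d is generated by each of its φ(d) elements of order d, so the cyclic subgroups of order d number (#elements of order d)/φ(d).
Cyclic subgroups by order — order 1: 1; order 2: 3; order 3: 4.
Total: 8.

8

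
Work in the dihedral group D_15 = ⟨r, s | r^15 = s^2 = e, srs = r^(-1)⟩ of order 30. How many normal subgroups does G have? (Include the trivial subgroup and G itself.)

G has 28 subgroups. Checking conjugation-invariance by order — order 1: 1/1 normal; order 2: 0/15 normal; order 3: 1/1 normal; order 5: 1/1 normal; order 6: 0/5 normal; order 10: 0/3 normal; order 15: 1/1 normal; order 30: 1/1 normal.
Total normal subgroups: 5.

5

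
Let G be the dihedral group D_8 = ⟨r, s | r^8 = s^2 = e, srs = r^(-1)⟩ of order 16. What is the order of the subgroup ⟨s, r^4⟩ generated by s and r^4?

4

|⟨s⟩| = 2 and |⟨r^4⟩| = 2, so |H| is a multiple of lcm(2, 2) = 2 and divides |G| = 16.
Closing under the operation: H = {e, r^4, s, r^4s}, so |H| = 4.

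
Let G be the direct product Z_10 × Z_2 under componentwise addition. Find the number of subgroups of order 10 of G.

3

|G| = 20 and 10 | 20, so subgroups of order 10 are possible by Lagrange.
The subgroups of order 10 are: {(0,0), (0,1), (2,0), (2,1), (4,0), (4,1), (6,0), (6,1), (8,0), (8,1)}; {(0,0), (1,0), (2,0), (3,0), (4,0), (5,0), (6,0), (7,0), (8,0), (9,0)}; {(0,0), (1,1), (2,0), (3,1), (4,0), (5,1), (6,0), (7,1), (8,0), (9,1)}.
So G has 3 subgroups of order 10.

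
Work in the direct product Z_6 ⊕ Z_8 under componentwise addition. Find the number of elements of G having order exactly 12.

An element (a,b) has order lcm(ord(a), ord(b)); count pairs with lcm equal to 12.
Enumerating gives 8 such elements.

8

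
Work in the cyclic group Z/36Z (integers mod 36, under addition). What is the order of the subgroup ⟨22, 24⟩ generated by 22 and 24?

18

|⟨22⟩| = 18 and |⟨24⟩| = 3, so |H| is a multiple of lcm(18, 3) = 18 and divides |G| = 36.
Closing under the operation: H = {0, 2, 4, 6, 8, 10, 12, 14, 16, 18, 20, 22, 24, 26, 28, 30, 32, 34}, so |H| = 18.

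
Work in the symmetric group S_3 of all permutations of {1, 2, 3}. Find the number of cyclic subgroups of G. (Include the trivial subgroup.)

Group the elements of G by the cyclic subgroup they generate; each cyclic subgroup of order d accounts for φ(d) elements.
Cyclic subgroups by order — order 1: 1; order 2: 3; order 3: 1.
Total: 5.

5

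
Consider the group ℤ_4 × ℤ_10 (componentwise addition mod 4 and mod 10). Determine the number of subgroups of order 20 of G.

|G| = 40 and 20 | 40, so subgroups of order 20 are possible by Lagrange.
The subgroups of order 20 are: {(0,0), (0,1), (0,2), (0,3), (0,4), (0,5), (0,6), (0,7), (0,8), (0,9), (2,0), (2,1), (2,2), (2,3), (2,4), (2,5), (2,6), (2,7), (2,8), (2,9)}; {(0,0), (0,2), (0,4), (0,6), (0,8), (1,0), (1,2), (1,4), (1,6), (1,8), (2,0), (2,2), (2,4), (2,6), (2,8), (3,0), (3,2), (3,4), (3,6), (3,8)}; {(0,0), (0,2), (0,4), (0,6), (0,8), (1,1), (1,3), (1,5), (1,7), (1,9), (2,0), (2,2), (2,4), (2,6), (2,8), (3,1), (3,3), (3,5), (3,7), (3,9)}.
So G has 3 subgroups of order 20.

3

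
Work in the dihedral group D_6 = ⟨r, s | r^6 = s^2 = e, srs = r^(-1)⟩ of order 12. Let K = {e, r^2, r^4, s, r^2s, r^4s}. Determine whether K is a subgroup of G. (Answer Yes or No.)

|K| = 6 divides |G| = 12, consistent with Lagrange.
K contains the identity, every element's inverse is in K, and K is closed under ·: it is a subgroup.

Yes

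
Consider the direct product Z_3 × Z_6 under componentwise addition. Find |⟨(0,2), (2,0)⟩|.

9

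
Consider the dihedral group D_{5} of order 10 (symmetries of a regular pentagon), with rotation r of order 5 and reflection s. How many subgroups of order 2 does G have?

|G| = 10 and 2 | 10, so subgroups of order 2 are possible by Lagrange.
The subgroups of order 2 are: {e, r^2s}; {e, r^3s}; {e, r^4s}; {e, rs}; … (5 in all).
So G has 5 subgroups of order 2.

5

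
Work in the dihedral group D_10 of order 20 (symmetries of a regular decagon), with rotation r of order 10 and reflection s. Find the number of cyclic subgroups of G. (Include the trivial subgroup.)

A cyclic subgroup of order d is generated by each of its φ(d) elements of order d, so the cyclic subgroups of order d number (#elements of order d)/φ(d).
Cyclic subgroups by order — order 1: 1; order 2: 11; order 5: 1; order 10: 1.
Total: 14.

14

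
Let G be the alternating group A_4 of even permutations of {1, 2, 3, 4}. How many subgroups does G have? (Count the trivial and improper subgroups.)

|G| = 12, so by Lagrange every subgroup order divides 12. Divisors: 1, 2, 3, 4, 6, 12.
Subgroups by order — order 1: 1; order 2: 3; order 3: 4; order 4: 1; order 6: 0; order 12: 1.
Total: 1 + 3 + 4 + 1 + 0 + 1 = 10.

10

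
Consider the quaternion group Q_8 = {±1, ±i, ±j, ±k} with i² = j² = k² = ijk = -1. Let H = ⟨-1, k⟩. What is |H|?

|⟨-1⟩| = 2 and |⟨k⟩| = 4, so |H| is a multiple of lcm(2, 4) = 4 and divides |G| = 8.
Closing under the operation: H = {1, -1, k, -k}, so |H| = 4.

4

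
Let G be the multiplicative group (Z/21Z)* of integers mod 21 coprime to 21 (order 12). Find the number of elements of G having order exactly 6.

The elements of order 6 are: 2, 5, 10, 11, 17, 19.
That's 6.

6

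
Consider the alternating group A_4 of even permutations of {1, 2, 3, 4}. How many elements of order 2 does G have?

3

The elements of order 2 are: (1 2)(3 4), (1 3)(2 4), (1 4)(2 3).
That's 3.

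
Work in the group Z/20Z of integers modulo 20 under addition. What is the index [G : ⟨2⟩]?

2

|⟨2⟩| = 10 and |G| = 20.
By Lagrange, [G : H] = |G|/|H| = 20/10 = 2.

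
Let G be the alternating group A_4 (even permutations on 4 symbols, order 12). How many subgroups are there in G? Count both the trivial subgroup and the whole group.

10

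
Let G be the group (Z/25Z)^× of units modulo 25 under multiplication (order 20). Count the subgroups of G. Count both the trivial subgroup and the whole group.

|G| = 20, so by Lagrange every subgroup order divides 20. Divisors: 1, 2, 4, 5, 10, 20.
Subgroups by order — order 1: 1; order 2: 1; order 4: 1; order 5: 1; order 10: 1; order 20: 1.
Total: 1 + 1 + 1 + 1 + 1 + 1 = 6.

6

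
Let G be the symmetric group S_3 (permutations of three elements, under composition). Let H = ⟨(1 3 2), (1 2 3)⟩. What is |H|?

3

|⟨(1 3 2)⟩| = 3 and |⟨(1 2 3)⟩| = 3, so |H| is a multiple of lcm(3, 3) = 3 and divides |G| = 6.
Closing under the operation: H = {e, (1 2 3), (1 3 2)}, so |H| = 3.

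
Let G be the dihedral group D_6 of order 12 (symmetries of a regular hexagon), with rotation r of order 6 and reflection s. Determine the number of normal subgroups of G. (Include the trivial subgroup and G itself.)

7

G has 16 subgroups. Checking conjugation-invariance by order — order 1: 1/1 normal; order 2: 1/7 normal; order 3: 1/1 normal; order 4: 0/3 normal; order 6: 3/3 normal; order 12: 1/1 normal.
Total normal subgroups: 7.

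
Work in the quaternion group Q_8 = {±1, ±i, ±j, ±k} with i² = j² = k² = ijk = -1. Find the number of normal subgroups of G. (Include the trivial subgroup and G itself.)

G has 6 subgroups. Checking conjugation-invariance by order — order 1: 1/1 normal; order 2: 1/1 normal; order 4: 3/3 normal; order 8: 1/1 normal.
Total normal subgroups: 6.

6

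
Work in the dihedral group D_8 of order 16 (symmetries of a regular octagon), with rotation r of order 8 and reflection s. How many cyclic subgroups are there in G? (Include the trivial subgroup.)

12

Each element a generates a cyclic subgroup ⟨a⟩; distinct elements may generate the same one (a cyclic group of order d has φ(d) generators).
Cyclic subgroups by order — order 1: 1; order 2: 9; order 4: 1; order 8: 1.
Total: 12.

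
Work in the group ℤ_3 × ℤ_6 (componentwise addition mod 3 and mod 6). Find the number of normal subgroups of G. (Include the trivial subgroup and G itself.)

G is abelian, so every subgroup is normal.
G has 12 subgroups in total, hence 12 normal subgroups.

12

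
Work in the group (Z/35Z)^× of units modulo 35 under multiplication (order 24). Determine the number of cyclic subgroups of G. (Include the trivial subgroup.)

A cyclic subgroup of order d is generated by each of its φ(d) elements of order d, so the cyclic subgroups of order d number (#elements of order d)/φ(d).
Cyclic subgroups by order — order 1: 1; order 2: 3; order 3: 1; order 4: 2; order 6: 3; order 12: 2.
Total: 12.

12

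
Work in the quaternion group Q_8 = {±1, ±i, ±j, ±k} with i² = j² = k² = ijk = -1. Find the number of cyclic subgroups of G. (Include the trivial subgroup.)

Group the elements of G by the cyclic subgroup they generate; each cyclic subgroup of order d accounts for φ(d) elements.
Cyclic subgroups by order — order 1: 1; order 2: 1; order 4: 3.
Total: 5.

5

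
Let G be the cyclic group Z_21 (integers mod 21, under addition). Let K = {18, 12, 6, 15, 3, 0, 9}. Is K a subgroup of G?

Yes

|K| = 7 divides |G| = 21, consistent with Lagrange.
K contains the identity, every element's inverse is in K, and K is closed under +: it is a subgroup.
In fact K = ⟨18⟩.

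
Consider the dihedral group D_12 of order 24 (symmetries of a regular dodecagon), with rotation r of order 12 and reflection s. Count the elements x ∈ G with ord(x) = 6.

2

The elements of order 6 are: r^2, r^10.
That's 2.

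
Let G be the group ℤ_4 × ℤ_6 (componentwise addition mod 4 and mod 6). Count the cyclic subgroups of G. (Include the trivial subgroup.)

12

Each element a generates a cyclic subgroup ⟨a⟩; distinct elements may generate the same one (a cyclic group of order d has φ(d) generators).
Cyclic subgroups by order — order 1: 1; order 2: 3; order 3: 1; order 4: 2; order 6: 3; order 12: 2.
Total: 12.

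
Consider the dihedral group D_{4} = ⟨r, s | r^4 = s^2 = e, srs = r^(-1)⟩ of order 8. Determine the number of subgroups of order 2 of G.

5

|G| = 8 and 2 | 8, so subgroups of order 2 are possible by Lagrange.
The subgroups of order 2 are: {e, r^2}; {e, r^2s}; {e, r^3s}; {e, rs}; … (5 in all).
So G has 5 subgroups of order 2.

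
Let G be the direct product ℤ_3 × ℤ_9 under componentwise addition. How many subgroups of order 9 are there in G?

|G| = 27 and 9 | 27, so subgroups of order 9 are possible by Lagrange.
The subgroups of order 9 are: {(0,0), (0,1), (0,2), (0,3), (0,4), (0,5), (0,6), (0,7), (0,8)}; {(0,0), (0,3), (0,6), (1,0), (1,3), (1,6), (2,0), (2,3), (2,6)}; {(0,0), (0,3), (0,6), (1,1), (1,4), (1,7), (2,2), (2,5), (2,8)}; {(0,0), (0,3), (0,6), (1,2), (1,5), (1,8), (2,1), (2,4), (2,7)}.
So G has 4 subgroups of order 9.

4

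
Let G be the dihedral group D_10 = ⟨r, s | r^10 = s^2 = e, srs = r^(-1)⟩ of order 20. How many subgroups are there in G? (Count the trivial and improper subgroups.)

22

|G| = 20, so by Lagrange every subgroup order divides 20. Divisors: 1, 2, 4, 5, 10, 20.
Subgroups by order — order 1: 1; order 2: 11; order 4: 5; order 5: 1; order 10: 3; order 20: 1.
Total: 1 + 11 + 5 + 1 + 3 + 1 = 22.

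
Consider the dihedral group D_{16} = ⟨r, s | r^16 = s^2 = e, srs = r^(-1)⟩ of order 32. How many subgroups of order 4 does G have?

9

|G| = 32 and 4 | 32, so subgroups of order 4 are possible by Lagrange.
The subgroups of order 4 are: {e, r^8, r^2s, r^10s}; {e, r^8, r^3s, r^11s}; {e, r^4, r^8, r^12}; {e, r^8, r^4s, r^12s}; … (9 in all).
So G has 9 subgroups of order 4.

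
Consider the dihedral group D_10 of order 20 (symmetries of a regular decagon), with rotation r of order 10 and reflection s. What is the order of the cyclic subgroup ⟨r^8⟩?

Computing powers of r^8: the smallest k with (r^8)^k = e is k = 5.

5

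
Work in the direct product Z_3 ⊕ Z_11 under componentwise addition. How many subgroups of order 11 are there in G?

1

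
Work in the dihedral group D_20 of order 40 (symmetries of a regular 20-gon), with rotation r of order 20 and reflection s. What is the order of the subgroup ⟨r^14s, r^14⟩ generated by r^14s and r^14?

|⟨r^14s⟩| = 2 and |⟨r^14⟩| = 10, so |H| is a multiple of lcm(2, 10) = 10 and divides |G| = 40.
Closing under the operation: H = {e, r^2, r^4, r^6, r^8, r^10, r^12, r^14, r^16, r^18, s, r^2s, r^4s, r^6s, r^8s, r^10s, r^12s, r^14s, r^16s, r^18s}, so |H| = 20.

20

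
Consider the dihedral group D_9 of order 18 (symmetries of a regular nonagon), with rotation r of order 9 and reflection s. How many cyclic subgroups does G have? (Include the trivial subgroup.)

12

A cyclic subgroup of order d is generated by each of its φ(d) elements of order d, so the cyclic subgroups of order d number (#elements of order d)/φ(d).
Cyclic subgroups by order — order 1: 1; order 2: 9; order 3: 1; order 9: 1.
Total: 12.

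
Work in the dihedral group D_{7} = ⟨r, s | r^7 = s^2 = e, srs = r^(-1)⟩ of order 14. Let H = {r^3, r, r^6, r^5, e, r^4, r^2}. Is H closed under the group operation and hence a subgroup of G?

|H| = 7 divides |G| = 14, consistent with Lagrange.
H contains the identity, every element's inverse is in H, and H is closed under ·: it is a subgroup.
In fact H = ⟨r^4⟩.

Yes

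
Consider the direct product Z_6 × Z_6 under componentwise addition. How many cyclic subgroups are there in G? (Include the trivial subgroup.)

A cyclic subgroup of order d is generated by each of its φ(d) elements of order d, so the cyclic subgroups of order d number (#elements of order d)/φ(d).
Cyclic subgroups by order — order 1: 1; order 2: 3; order 3: 4; order 6: 12.
Total: 20.

20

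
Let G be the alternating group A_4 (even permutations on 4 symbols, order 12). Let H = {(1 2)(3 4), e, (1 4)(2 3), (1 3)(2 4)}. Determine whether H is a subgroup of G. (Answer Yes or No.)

|H| = 4 divides |G| = 12, consistent with Lagrange.
H contains the identity, every element's inverse is in H, and H is closed under ∘: it is a subgroup.

Yes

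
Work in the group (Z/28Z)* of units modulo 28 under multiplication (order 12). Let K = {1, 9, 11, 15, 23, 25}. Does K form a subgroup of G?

|K| = 6 divides |G| = 12, consistent with Lagrange.
K contains the identity, every element's inverse is in K, and K is closed under ·: it is a subgroup.
In fact K = ⟨23⟩.

Yes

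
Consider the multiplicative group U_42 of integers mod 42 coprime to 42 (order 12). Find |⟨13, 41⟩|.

4

|⟨13⟩| = 2 and |⟨41⟩| = 2, so |H| is a multiple of lcm(2, 2) = 2 and divides |G| = 12.
Closing under the operation: H = {1, 13, 29, 41}, so |H| = 4.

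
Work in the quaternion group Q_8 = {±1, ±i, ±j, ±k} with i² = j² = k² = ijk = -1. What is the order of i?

4

Computing powers of i: the smallest k with (i)^k = e is k = 4.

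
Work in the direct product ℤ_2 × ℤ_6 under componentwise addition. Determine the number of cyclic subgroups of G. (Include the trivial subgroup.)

Group the elements of G by the cyclic subgroup they generate; each cyclic subgroup of order d accounts for φ(d) elements.
Cyclic subgroups by order — order 1: 1; order 2: 3; order 3: 1; order 6: 3.
Total: 8.

8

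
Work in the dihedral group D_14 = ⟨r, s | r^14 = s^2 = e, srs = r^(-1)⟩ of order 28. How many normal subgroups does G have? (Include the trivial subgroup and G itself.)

G has 28 subgroups. Checking conjugation-invariance by order — order 1: 1/1 normal; order 2: 1/15 normal; order 4: 0/7 normal; order 7: 1/1 normal; order 14: 3/3 normal; order 28: 1/1 normal.
Total normal subgroups: 7.

7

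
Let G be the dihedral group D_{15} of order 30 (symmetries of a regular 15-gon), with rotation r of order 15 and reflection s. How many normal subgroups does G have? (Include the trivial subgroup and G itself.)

5

G has 28 subgroups. Checking conjugation-invariance by order — order 1: 1/1 normal; order 2: 0/15 normal; order 3: 1/1 normal; order 5: 1/1 normal; order 6: 0/5 normal; order 10: 0/3 normal; order 15: 1/1 normal; order 30: 1/1 normal.
Total normal subgroups: 5.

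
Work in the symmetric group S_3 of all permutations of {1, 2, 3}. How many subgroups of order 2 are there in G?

|G| = 6 and 2 | 6, so subgroups of order 2 are possible by Lagrange.
The subgroups of order 2 are: {e, (1 2)}; {e, (1 3)}; {e, (2 3)}.
So G has 3 subgroups of order 2.

3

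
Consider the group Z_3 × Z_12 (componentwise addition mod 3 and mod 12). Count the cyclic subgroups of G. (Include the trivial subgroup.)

A cyclic subgroup of order d is generated by each of its φ(d) elements of order d, so the cyclic subgroups of order d number (#elements of order d)/φ(d).
Cyclic subgroups by order — order 1: 1; order 2: 1; order 3: 4; order 4: 1; order 6: 4; order 12: 4.
Total: 15.

15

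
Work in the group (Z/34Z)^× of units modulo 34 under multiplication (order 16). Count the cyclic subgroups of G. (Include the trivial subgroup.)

A cyclic subgroup of order d is generated by each of its φ(d) elements of order d, so the cyclic subgroups of order d number (#elements of order d)/φ(d).
Cyclic subgroups by order — order 1: 1; order 2: 1; order 4: 1; order 8: 1; order 16: 1.
Total: 5.

5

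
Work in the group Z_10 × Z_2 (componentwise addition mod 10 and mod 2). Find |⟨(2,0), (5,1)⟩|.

10

|⟨(2,0)⟩| = 5 and |⟨(5,1)⟩| = 2, so |H| is a multiple of lcm(5, 2) = 10 and divides |G| = 20.
Closing under the operation: H = {(0,0), (1,1), (2,0), (3,1), (4,0), (5,1), (6,0), (7,1), (8,0), (9,1)}, so |H| = 10.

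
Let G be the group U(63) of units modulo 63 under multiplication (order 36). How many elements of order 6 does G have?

Enumerating element orders in G gives 24 elements of order 6.

24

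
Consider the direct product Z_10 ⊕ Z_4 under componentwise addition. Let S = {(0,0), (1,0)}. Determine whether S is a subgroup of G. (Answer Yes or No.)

No

(1,0) ∈ S but its inverse (9,0) ∉ S, so S is not a subgroup.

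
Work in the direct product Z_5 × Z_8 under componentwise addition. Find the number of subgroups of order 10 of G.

1

|G| = 40 and 10 | 40, so subgroups of order 10 are possible by Lagrange.
The subgroups of order 10 are: {(0,0), (0,4), (1,0), (1,4), (2,0), (2,4), (3,0), (3,4), (4,0), (4,4)}.
So G has 1 subgroup of order 10.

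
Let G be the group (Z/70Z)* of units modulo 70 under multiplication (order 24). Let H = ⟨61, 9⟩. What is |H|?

12

|⟨61⟩| = 6 and |⟨9⟩| = 6, so |H| is a multiple of lcm(6, 6) = 6 and divides |G| = 24.
Closing under the operation: H = {1, 9, 11, 19, 29, 31, 39, 41, 51, 59, 61, 69}, so |H| = 12.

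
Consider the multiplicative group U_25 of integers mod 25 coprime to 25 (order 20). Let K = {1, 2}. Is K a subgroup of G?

No

2 ∈ K but its inverse 13 ∉ K, so K is not a subgroup.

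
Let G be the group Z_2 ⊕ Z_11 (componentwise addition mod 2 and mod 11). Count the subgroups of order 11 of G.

1

|G| = 22 and 11 | 22, so subgroups of order 11 are possible by Lagrange.
The subgroups of order 11 are: {(0,0), (0,1), (0,2), (0,3), (0,4), (0,5), (0,6), (0,7), (0,8), (0,9), (0,10)}.
So G has 1 subgroup of order 11.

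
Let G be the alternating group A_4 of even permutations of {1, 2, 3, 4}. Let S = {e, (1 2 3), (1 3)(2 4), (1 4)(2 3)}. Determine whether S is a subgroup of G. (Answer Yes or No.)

No

(1 2 3) ∈ S but its inverse (1 3 2) ∉ S, so S is not a subgroup.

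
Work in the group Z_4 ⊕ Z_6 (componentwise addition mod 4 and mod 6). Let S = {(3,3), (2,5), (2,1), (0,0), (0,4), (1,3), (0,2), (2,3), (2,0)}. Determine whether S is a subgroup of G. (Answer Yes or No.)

No

|S| = 9 does not divide |G| = 24, so by Lagrange S is not a subgroup.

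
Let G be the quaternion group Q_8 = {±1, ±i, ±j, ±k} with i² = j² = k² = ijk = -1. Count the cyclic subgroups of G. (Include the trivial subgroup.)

A cyclic subgroup of order d is generated by each of its φ(d) elements of order d, so the cyclic subgroups of order d number (#elements of order d)/φ(d).
Cyclic subgroups by order — order 1: 1; order 2: 1; order 4: 3.
Total: 5.

5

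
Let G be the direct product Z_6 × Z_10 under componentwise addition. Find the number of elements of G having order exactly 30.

An element (a,b) has order lcm(ord(a), ord(b)); count pairs with lcm equal to 30.
Enumerating gives 24 such elements.

24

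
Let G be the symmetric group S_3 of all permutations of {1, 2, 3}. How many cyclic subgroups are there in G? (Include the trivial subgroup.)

A cyclic subgroup of order d is generated by each of its φ(d) elements of order d, so the cyclic subgroups of order d number (#elements of order d)/φ(d).
Cyclic subgroups by order — order 1: 1; order 2: 3; order 3: 1.
Total: 5.

5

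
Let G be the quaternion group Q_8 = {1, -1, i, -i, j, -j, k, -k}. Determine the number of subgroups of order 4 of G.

3

|G| = 8 and 4 | 8, so subgroups of order 4 are possible by Lagrange.
The subgroups of order 4 are: {1, -1, i, -i}; {1, -1, j, -j}; {1, -1, k, -k}.
So G has 3 subgroups of order 4.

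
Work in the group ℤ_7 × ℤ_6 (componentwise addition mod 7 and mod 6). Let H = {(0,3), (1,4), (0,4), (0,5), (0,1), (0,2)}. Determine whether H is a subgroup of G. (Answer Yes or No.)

The identity (0,0) ∉ H, so H is not a subgroup.

No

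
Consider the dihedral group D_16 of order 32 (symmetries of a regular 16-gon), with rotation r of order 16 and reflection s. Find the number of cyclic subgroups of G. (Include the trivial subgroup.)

21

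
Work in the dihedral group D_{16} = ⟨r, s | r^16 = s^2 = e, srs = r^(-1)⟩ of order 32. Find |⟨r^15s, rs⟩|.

16

|⟨r^15s⟩| = 2 and |⟨rs⟩| = 2, so |H| is a multiple of lcm(2, 2) = 2 and divides |G| = 32.
Closing under the operation: H = {e, r^2, r^4, r^6, r^8, r^10, r^12, r^14, rs, r^3s, r^5s, r^7s, r^9s, r^11s, r^13s, r^15s}, so |H| = 16.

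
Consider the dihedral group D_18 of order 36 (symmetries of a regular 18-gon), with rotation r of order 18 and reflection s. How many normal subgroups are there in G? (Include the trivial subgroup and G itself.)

9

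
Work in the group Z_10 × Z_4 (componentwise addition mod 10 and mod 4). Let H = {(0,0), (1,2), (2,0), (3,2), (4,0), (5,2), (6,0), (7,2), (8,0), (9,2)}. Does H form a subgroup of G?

Yes

|H| = 10 divides |G| = 40, consistent with Lagrange.
H contains the identity, every element's inverse is in H, and H is closed under +: it is a subgroup.
In fact H = ⟨(1,2)⟩.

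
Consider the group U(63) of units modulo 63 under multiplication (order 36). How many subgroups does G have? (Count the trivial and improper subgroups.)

|G| = 36, so by Lagrange every subgroup order divides 36. Divisors: 1, 2, 3, 4, 6, 9, 12, 18, 36.
Subgroups by order — order 1: 1; order 2: 3; order 3: 4; order 4: 1; order 6: 12; order 9: 1; order 12: 4; order 18: 3; order 36: 1.
Total: 1 + 3 + 4 + 1 + 12 + 1 + 4 + 3 + 1 = 30.

30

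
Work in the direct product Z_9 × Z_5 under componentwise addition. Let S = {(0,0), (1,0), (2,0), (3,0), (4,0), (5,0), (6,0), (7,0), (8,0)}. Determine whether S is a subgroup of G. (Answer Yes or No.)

Yes

|S| = 9 divides |G| = 45, consistent with Lagrange.
S contains the identity, every element's inverse is in S, and S is closed under +: it is a subgroup.
In fact S = ⟨(4,0)⟩.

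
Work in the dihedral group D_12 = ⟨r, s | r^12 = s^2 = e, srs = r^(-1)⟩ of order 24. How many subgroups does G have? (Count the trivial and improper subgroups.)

34

|G| = 24, so by Lagrange every subgroup order divides 24. Divisors: 1, 2, 3, 4, 6, 8, 12, 24.
Subgroups by order — order 1: 1; order 2: 13; order 3: 1; order 4: 7; order 6: 5; order 8: 3; order 12: 3; order 24: 1.
Total: 1 + 13 + 1 + 7 + 5 + 3 + 3 + 1 = 34.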